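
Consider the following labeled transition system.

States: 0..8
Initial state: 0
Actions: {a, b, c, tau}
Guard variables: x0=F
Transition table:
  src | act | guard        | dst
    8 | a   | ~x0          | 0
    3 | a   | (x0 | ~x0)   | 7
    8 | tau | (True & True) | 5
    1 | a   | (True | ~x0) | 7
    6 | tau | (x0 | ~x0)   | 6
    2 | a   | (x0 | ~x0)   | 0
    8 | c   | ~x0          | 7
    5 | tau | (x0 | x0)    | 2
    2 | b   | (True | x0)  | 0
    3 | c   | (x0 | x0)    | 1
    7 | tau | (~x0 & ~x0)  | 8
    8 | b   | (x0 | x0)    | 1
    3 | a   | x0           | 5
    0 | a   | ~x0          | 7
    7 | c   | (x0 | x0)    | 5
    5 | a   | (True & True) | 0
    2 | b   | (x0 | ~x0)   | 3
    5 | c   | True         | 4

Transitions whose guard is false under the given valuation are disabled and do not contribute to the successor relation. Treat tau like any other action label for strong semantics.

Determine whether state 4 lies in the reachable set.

Answer: REACHABLE

Analysis:
Guard filter leaves 13 enabled edge(s).
Layer 0: {0}
Layer 1: {7}  now seen {0,7}
Layer 2: {8}  now seen {0,7,8}
Layer 3: {5}  now seen {0,5,7,8}
Layer 4: {4}  now seen {0,4,5,7,8}
R = {0,4,5,7,8}
witness 4: a·tau·tau·c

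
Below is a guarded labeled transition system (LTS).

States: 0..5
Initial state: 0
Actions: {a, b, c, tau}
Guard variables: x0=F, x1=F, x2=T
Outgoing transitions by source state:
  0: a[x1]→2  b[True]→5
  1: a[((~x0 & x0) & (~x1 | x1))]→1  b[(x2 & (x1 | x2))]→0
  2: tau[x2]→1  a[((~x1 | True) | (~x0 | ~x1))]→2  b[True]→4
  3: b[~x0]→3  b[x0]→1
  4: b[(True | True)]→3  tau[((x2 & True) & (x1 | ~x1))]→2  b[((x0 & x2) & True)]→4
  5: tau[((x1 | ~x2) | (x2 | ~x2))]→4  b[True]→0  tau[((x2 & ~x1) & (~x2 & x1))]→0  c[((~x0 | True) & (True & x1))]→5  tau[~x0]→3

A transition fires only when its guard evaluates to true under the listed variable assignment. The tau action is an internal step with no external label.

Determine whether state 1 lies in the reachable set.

After dropping false guards: 11 live edges.
L0 = {0}
L1 = {5}  now seen {0,5}
L2 = {3,4}  now seen {0,3,4,5}
L3 = {2}  now seen {0,2,3,4,5}
L4 = {1}  now seen {0,1,2,3,4,5}
Reachable = {0,1,2,3,4,5}
witness 1: b·tau·tau·tau

Answer: REACHABLE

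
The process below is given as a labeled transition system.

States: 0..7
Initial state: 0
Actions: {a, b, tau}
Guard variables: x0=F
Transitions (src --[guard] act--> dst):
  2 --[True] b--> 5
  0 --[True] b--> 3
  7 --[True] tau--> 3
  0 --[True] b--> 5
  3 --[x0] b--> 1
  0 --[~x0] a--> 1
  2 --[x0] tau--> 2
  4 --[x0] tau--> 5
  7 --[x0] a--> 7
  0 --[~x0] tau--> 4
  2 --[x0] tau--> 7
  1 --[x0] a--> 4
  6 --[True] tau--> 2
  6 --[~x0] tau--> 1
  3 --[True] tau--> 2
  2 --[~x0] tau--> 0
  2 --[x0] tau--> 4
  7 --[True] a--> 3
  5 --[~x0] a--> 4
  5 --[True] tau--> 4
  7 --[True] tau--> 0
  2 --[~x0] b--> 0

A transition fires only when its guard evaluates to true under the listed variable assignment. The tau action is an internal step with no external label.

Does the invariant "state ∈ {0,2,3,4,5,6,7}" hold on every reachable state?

Safe = {0,2,3,4,5,6,7}
Reachable = {0,1,2,3,4,5}
  0: safe
  1: outside
  2: safe
  3: safe
  4: safe
  5: safe
counterexample path to 1: a

Answer: INVARIANT VIOLATED at state 1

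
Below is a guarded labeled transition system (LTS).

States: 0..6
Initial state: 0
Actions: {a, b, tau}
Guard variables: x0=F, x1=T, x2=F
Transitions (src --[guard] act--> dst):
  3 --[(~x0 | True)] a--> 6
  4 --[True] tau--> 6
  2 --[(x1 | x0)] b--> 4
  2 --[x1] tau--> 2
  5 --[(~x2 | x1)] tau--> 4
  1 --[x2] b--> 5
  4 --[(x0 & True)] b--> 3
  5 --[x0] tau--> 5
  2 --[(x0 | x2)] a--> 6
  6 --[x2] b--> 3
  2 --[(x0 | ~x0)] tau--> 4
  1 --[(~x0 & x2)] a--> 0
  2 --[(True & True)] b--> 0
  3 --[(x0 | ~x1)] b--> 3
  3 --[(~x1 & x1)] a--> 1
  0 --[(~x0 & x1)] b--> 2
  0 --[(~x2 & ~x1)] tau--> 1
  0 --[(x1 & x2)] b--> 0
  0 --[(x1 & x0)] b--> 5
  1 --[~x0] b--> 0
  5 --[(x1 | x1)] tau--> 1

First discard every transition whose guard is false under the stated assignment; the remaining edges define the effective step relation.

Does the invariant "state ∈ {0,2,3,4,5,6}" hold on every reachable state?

Answer: INVARIANT HOLDS

Trace:
Allowed set {0,2,3,4,5,6}
R = {0,2,4,6}
  0: safe
  2: safe
  4: safe
  6: safe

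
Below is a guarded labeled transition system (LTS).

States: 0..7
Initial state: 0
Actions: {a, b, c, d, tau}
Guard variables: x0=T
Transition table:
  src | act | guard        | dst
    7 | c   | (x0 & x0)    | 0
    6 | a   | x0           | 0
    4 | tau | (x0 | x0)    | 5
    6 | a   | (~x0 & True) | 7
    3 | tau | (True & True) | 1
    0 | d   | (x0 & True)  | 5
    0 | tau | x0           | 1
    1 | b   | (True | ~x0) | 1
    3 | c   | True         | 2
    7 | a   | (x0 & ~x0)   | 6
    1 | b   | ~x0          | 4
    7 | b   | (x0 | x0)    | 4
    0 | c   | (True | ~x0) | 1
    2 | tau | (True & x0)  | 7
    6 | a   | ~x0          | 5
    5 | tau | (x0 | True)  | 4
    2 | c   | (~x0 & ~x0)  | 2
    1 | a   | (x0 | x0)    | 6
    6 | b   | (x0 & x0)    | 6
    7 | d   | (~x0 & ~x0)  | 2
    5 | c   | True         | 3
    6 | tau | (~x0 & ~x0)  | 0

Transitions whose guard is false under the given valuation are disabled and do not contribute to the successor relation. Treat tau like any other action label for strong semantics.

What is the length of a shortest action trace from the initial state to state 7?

Answer: 4

Trace:
Layered search for 7:
  depth 0: {0}
  depth 1: {1,5}
  depth 2: {3,4,6}
  depth 3: {2}
  depth 4: {7}
depth(7)=4, e.g. d·c·c·tau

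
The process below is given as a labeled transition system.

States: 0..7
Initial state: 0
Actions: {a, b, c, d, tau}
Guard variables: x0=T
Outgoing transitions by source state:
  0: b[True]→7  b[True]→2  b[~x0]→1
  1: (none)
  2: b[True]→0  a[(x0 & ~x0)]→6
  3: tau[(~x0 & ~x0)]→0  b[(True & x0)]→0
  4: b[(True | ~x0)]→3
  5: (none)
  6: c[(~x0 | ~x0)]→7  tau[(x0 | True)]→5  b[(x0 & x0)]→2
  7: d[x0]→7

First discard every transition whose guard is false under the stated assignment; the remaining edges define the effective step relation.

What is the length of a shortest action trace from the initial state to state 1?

Answer: UNREACHABLE

Working:
BFS to 1:
  Layer 0: {0}
  Layer 1: {2,7}
1 never appears.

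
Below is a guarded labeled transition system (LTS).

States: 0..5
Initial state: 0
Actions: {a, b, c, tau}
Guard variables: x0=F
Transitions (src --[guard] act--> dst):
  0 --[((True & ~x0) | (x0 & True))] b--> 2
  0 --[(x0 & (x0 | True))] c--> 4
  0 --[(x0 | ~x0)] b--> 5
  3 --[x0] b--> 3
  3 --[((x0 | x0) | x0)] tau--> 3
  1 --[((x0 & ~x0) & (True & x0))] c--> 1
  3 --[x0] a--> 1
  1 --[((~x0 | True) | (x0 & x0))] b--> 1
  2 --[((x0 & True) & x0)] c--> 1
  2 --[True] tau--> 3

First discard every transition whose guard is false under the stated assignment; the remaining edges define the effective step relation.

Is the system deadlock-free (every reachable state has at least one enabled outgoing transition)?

Answer: DEADLOCK at state 3

Working:
Reach set: {0,2,3,5}
  0: b→2  b→5  [deg 2]
  2: tau→3  [deg 1]
  3: ∅  [deadlock]
  5: ∅  [deadlock]
witness 3: b·tau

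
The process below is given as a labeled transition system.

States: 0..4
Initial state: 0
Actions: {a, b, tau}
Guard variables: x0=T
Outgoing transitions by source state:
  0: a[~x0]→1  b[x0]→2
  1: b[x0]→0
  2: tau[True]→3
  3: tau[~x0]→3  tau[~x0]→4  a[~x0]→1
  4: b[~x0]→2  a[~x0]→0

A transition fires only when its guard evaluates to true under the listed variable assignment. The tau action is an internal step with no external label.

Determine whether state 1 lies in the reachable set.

3 transition(s) survive guard evaluation.
L0 = {0}
L1 = {2}  total {0,2}
L2 = {3}  total {0,2,3}
Reach set: {0,2,3}

Answer: UNREACHABLE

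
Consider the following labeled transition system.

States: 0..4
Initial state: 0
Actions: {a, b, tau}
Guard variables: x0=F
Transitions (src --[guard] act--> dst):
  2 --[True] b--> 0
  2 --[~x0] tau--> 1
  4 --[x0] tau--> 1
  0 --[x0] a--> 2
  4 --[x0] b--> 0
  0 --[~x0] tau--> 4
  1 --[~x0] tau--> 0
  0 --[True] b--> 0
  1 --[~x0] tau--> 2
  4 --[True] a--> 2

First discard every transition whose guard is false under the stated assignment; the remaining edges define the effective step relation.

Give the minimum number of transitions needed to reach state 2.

Answer: 2

Analysis:
BFS to 2:
  L0 = {0}
  L1 = {4}
  L2 = {2}
first hit 2 at d=2 via tau·a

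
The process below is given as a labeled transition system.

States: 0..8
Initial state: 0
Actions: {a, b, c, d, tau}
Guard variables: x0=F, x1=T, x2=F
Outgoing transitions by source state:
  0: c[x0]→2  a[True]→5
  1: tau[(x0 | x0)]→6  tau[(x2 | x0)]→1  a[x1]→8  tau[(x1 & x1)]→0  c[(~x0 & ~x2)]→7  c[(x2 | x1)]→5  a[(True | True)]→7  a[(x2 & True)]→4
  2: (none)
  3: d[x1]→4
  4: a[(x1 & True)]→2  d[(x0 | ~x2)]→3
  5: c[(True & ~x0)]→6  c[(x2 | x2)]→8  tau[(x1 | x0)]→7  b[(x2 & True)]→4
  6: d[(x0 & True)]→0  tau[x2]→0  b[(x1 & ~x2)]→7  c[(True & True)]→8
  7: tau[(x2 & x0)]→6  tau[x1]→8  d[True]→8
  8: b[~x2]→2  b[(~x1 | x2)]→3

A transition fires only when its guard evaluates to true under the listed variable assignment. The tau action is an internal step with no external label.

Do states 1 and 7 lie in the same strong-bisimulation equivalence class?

Answer: NOT BISIMILAR

Analysis:
Compute ~ classes (split until stable):
  round 0: {{0,1,2,3,4,5,6,7,8}}
  round 1: {{0},{1},{2},{3},{4},{5},{6},{7},{8}}
Fixed point at round 2; 9 class(es).
1∈{1}, 7∈{7}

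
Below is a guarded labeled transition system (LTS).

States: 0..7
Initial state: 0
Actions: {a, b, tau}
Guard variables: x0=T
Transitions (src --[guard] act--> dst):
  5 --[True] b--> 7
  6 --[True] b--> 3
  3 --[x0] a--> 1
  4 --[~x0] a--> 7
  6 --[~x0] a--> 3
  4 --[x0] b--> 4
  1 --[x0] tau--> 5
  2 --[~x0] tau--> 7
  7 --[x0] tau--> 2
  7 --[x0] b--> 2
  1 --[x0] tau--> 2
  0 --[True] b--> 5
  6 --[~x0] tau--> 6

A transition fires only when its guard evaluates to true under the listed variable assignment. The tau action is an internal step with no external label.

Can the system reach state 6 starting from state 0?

Guard filter leaves 9 enabled edge(s).
L0 = {0}
L1 = {5}  total {0,5}
L2 = {7}  total {0,5,7}
L3 = {2}  total {0,2,5,7}
R = {0,2,5,7}

Answer: UNREACHABLE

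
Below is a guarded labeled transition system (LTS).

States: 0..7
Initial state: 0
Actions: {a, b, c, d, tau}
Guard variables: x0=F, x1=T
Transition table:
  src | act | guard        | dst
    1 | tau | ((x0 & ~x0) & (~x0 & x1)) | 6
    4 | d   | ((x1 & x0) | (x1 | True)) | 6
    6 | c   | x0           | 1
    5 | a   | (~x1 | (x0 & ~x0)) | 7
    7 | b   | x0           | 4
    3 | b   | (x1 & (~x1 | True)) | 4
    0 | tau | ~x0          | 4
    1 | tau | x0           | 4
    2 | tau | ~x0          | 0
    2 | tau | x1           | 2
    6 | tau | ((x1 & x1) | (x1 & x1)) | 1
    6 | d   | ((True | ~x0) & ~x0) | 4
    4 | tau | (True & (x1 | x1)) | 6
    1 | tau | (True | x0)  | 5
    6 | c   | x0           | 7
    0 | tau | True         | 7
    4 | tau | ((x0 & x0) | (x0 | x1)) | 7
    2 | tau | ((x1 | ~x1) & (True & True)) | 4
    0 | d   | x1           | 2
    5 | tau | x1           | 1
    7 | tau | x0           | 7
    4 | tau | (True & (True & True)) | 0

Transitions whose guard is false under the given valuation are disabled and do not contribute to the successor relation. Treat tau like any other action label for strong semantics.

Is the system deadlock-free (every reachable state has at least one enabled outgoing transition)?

Reachable = {0,1,2,4,5,6,7}
  0: d→2  tau→4  tau→7  [3 out]
  1: tau→5  [1 out]
  2: tau→0  tau→2  tau→4  [3 out]
  4: d→6  tau→0  tau→6  tau→7  [4 out]
  5: tau→1  [1 out]
  6: d→4  tau→1  [2 out]
  7: ∅  [STUCK]
Path to 7: tau

Answer: DEADLOCK at state 7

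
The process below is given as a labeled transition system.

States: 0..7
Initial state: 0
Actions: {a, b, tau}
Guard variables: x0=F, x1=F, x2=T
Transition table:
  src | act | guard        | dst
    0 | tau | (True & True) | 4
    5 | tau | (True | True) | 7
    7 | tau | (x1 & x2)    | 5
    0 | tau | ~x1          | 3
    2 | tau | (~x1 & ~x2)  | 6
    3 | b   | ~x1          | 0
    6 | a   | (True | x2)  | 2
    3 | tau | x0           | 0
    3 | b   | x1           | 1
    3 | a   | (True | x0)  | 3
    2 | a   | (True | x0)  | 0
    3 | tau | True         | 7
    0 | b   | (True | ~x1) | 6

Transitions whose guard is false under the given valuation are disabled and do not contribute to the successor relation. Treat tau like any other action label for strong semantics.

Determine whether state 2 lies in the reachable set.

Answer: REACHABLE

Analysis:
Guard filter leaves 9 enabled edge(s).
depth 0: {0}
depth 1: {3,4,6}  now seen {0,3,4,6}
depth 2: {2,7}  now seen {0,2,3,4,6,7}
Reachable = {0,2,3,4,6,7}
witness 2: b·a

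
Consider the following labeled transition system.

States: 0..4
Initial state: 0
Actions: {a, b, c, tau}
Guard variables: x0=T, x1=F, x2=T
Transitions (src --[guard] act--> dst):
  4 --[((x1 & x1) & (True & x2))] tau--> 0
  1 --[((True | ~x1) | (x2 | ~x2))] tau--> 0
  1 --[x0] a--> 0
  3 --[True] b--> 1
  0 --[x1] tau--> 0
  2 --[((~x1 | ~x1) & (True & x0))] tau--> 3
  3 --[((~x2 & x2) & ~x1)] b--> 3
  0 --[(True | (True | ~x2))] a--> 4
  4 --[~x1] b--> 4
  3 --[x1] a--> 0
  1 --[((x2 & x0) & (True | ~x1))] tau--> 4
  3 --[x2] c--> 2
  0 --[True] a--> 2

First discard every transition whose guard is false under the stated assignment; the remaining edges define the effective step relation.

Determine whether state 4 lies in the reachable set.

Answer: REACHABLE

Trace:
Guard filter leaves 9 enabled edge(s).
L0 = {0}
L1 = {2,4}  now seen {0,2,4}
L2 = {3}  now seen {0,2,3,4}
L3 = {1}  now seen {0,1,2,3,4}
Reach set: {0,1,2,3,4}
Path to 4: a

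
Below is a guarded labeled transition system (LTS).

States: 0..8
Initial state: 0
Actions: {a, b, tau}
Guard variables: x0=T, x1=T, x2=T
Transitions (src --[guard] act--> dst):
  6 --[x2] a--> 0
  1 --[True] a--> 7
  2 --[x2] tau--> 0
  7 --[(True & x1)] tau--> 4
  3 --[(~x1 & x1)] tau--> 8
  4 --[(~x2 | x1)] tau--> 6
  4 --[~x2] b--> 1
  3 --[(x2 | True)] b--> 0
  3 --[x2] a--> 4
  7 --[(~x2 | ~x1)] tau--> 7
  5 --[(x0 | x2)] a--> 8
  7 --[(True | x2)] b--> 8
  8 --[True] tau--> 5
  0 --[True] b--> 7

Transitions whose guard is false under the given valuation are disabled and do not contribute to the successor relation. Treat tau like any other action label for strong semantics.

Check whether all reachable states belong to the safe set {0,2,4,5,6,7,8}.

Safe = {0,2,4,5,6,7,8}
Reach set: {0,4,5,6,7,8}
  0: ok
  4: ok
  5: ok
  6: ok
  7: ok
  8: ok

Answer: INVARIANT HOLDS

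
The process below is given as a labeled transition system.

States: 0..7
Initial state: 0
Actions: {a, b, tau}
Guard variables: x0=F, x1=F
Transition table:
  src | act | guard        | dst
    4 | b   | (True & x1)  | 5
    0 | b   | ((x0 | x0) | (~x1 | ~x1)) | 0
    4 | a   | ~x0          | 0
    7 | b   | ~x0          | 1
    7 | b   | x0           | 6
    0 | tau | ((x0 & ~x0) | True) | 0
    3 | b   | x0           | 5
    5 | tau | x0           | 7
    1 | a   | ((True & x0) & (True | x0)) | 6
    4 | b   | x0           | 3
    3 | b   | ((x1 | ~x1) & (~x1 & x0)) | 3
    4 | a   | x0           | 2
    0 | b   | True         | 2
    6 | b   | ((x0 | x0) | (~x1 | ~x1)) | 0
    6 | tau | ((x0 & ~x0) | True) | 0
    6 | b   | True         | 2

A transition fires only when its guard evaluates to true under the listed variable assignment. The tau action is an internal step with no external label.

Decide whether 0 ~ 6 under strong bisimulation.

Answer: BISIMILAR

Analysis:
Compute ~ classes (split until stable):
  round 0: {{0,1,2,3,4,5,6,7}}
  round 1: {{0,6},{1,2,3,5},{4},{7}}
Fixed point at round 2; 4 class(es).
[0]={0,6}  [6]={0,6}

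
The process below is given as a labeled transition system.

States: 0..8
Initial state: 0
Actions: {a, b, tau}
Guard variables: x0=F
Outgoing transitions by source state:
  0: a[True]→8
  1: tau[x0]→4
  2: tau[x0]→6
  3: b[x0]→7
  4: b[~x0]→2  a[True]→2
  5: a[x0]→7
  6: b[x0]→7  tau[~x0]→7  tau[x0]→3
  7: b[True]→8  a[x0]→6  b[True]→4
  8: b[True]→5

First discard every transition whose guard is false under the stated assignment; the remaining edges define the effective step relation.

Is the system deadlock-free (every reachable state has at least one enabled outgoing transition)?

Answer: DEADLOCK at state 5

Working:
R = {0,5,8}
  0: a→8  [1 out]
  5: ∅  [STUCK]
  8: b→5  [1 out]
trace reaching 5: a·b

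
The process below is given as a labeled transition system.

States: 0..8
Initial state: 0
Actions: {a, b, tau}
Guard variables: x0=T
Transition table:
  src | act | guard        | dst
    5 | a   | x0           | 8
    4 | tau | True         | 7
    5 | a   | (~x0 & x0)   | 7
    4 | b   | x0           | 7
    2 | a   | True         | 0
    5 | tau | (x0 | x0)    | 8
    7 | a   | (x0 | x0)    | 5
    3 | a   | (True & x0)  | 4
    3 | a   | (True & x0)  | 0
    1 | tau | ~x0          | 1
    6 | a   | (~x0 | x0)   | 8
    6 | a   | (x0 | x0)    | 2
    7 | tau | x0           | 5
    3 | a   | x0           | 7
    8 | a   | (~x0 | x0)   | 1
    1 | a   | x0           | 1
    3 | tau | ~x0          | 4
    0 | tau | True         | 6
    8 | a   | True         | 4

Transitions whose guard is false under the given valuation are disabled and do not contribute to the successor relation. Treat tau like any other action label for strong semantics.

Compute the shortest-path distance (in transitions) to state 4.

Answer: 3

Analysis:
Layered search for 4:
  depth 0: {0}
  depth 1: {6}
  depth 2: {2,8}
  depth 3: {1,4}
first hit 4 at d=3 via tau·a·a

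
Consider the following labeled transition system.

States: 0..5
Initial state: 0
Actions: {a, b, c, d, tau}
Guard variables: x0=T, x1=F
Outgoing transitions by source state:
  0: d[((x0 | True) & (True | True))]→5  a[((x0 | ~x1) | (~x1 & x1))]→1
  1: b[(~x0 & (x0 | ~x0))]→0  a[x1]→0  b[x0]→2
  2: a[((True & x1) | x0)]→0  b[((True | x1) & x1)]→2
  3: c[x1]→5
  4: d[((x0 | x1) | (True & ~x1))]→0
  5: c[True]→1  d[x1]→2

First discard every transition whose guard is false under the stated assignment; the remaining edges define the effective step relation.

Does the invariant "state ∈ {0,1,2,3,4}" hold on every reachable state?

Answer: INVARIANT VIOLATED at state 5

Analysis:
Safe = {0,1,2,3,4}
R = {0,1,2,5}
  0: safe
  1: safe
  2: safe
  5: ✗ unsafe
reach 5 via d — violates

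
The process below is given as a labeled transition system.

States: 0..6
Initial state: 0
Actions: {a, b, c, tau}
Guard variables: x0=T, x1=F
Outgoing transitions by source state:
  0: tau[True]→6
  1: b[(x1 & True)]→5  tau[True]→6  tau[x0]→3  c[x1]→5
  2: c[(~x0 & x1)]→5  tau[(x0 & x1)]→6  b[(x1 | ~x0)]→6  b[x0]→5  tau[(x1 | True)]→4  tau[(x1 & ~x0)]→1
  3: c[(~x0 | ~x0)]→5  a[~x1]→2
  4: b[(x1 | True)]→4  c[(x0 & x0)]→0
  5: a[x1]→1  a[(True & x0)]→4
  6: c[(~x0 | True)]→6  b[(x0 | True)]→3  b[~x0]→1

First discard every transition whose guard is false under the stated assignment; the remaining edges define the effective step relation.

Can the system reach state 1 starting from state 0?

Answer: UNREACHABLE

Working:
11 transition(s) survive guard evaluation.
L0 = {0}
L1 = {6}  now seen {0,6}
L2 = {3}  now seen {0,3,6}
L3 = {2}  now seen {0,2,3,6}
L4 = {4,5}  now seen {0,2,3,4,5,6}
Reach set: {0,2,3,4,5,6}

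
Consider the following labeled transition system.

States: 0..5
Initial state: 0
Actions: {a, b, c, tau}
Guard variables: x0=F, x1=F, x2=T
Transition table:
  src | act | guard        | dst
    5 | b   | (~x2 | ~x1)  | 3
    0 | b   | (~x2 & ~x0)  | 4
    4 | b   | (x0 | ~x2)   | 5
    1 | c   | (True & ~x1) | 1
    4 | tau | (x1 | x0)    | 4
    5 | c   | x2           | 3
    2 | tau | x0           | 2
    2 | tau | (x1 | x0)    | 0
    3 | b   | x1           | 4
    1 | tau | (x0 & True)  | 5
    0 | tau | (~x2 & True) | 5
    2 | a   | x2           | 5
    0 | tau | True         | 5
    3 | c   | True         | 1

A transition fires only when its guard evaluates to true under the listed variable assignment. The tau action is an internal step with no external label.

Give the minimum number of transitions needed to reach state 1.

Answer: 3

Working:
BFS to 1:
  depth 0: {0}
  depth 1: {5}
  depth 2: {3}
  depth 3: {1}
first hit 1 at d=3 via tau·b·c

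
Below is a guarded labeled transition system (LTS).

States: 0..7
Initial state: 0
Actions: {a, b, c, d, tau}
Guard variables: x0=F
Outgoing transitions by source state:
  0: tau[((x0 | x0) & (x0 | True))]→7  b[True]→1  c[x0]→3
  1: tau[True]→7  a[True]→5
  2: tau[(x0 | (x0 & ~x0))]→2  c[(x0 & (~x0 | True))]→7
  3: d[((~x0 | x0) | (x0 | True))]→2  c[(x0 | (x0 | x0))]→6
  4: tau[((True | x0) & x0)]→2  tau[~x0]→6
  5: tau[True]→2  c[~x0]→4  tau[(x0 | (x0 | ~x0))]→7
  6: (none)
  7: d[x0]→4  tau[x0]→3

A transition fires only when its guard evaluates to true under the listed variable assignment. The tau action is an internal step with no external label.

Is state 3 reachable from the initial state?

After dropping false guards: 8 live edges.
depth 0: {0}
depth 1: {1}  cumulative {0,1}
depth 2: {5,7}  cumulative {0,1,5,7}
depth 3: {2,4}  cumulative {0,1,2,4,5,7}
depth 4: {6}  cumulative {0,1,2,4,5,6,7}
Reachable = {0,1,2,4,5,6,7}

Answer: UNREACHABLE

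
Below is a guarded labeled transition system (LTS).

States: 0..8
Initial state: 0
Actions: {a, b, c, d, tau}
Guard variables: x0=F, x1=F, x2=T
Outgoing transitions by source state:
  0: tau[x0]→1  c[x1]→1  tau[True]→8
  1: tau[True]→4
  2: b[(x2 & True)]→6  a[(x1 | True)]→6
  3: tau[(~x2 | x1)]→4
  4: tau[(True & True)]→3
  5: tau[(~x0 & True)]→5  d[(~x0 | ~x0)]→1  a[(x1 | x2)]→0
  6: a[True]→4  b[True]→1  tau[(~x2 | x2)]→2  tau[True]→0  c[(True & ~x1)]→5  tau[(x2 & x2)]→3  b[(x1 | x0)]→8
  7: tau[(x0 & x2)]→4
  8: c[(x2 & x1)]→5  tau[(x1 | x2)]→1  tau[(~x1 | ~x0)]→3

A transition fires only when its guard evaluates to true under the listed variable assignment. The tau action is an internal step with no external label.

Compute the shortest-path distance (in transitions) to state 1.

Layered search for 1:
  Layer 0: {0}
  Layer 1: {8}
  Layer 2: {1,3}
first hit 1 at d=2 via tau·tau

Answer: 2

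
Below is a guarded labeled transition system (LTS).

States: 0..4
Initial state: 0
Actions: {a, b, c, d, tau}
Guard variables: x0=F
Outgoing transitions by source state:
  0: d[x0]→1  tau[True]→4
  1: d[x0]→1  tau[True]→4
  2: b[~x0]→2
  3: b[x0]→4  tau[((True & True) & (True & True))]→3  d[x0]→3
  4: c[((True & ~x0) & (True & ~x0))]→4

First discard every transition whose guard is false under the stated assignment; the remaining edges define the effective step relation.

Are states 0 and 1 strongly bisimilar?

Refine partition for ~:
  round 0: {{0,1,2,3,4}}
  round 1: {{0,1,3},{2},{4}}
  round 2: {{0,1},{2},{3},{4}}
stable after 3 split(s): 4 block(s)
class of 0: {0,1}; class of 1: {0,1}

Answer: BISIMILAR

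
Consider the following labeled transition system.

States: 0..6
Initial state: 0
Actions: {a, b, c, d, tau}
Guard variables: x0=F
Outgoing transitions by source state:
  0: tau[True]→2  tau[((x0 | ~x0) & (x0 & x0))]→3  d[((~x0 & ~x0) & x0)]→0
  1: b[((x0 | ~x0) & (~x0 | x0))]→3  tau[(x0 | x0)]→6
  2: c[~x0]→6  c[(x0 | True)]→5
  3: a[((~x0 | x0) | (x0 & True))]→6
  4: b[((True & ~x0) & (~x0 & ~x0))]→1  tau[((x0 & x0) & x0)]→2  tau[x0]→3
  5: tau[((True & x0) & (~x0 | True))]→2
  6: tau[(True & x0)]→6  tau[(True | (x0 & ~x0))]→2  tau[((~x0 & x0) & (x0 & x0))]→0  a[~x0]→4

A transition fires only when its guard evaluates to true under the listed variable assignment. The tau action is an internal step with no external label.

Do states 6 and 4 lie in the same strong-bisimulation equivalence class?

Compute ~ classes (split until stable):
  P[0] = {{0,1,2,3,4,5,6}}
  P[1] = {{0},{1,4},{2},{3},{5},{6}}
  P[2] = {{0},{1},{2},{3},{4},{5},{6}}
7 equivalence class(es) (converged in 3)
[6]={6}  [4]={4}

Answer: NOT BISIMILAR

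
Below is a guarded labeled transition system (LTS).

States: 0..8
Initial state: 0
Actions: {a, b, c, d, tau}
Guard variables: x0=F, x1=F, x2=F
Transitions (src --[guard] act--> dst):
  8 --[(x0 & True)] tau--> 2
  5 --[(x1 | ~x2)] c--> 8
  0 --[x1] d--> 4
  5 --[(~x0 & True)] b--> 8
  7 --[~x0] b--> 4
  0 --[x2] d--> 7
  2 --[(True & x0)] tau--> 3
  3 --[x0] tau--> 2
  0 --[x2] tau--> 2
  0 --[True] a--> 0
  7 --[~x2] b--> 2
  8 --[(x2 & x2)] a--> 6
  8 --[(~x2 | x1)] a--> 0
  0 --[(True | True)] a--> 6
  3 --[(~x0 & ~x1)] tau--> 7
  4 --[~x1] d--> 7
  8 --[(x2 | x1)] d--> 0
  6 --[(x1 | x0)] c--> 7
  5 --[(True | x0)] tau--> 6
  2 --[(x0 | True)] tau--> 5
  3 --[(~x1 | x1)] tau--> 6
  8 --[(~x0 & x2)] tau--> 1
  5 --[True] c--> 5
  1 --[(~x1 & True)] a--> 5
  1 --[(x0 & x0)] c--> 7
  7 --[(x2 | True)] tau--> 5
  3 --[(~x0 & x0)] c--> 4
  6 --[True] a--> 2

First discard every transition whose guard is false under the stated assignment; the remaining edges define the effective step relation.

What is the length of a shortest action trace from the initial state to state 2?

Breadth-first toward 2:
  depth 0: {0}
  depth 1: {6}
  depth 2: {2}
2 enters at depth 2; path a·a

Answer: 2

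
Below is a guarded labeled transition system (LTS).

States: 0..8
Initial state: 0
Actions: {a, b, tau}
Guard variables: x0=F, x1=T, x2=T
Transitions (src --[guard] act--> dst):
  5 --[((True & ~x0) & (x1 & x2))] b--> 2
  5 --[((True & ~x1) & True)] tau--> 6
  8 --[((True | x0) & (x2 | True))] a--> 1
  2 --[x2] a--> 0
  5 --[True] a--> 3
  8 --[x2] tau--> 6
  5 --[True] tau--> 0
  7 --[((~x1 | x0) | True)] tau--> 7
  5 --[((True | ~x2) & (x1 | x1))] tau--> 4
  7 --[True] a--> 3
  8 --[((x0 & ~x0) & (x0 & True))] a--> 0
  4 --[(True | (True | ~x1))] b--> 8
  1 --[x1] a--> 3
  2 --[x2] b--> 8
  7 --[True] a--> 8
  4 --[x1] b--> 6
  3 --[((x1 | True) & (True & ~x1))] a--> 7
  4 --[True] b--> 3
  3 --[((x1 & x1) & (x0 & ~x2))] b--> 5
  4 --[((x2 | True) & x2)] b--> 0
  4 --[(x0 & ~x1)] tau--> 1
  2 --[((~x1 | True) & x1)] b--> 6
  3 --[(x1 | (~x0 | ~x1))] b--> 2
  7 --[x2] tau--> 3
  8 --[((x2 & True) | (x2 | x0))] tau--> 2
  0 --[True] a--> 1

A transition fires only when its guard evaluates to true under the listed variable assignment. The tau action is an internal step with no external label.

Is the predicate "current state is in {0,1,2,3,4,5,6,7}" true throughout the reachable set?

Allowed set {0,1,2,3,4,5,6,7}
Reachable = {0,1,2,3,6,8}
  0: ok
  1: ok
  2: ok
  3: ok
  6: ok
  8: outside
reach 8 via a·a·b·b — violates

Answer: INVARIANT VIOLATED at state 8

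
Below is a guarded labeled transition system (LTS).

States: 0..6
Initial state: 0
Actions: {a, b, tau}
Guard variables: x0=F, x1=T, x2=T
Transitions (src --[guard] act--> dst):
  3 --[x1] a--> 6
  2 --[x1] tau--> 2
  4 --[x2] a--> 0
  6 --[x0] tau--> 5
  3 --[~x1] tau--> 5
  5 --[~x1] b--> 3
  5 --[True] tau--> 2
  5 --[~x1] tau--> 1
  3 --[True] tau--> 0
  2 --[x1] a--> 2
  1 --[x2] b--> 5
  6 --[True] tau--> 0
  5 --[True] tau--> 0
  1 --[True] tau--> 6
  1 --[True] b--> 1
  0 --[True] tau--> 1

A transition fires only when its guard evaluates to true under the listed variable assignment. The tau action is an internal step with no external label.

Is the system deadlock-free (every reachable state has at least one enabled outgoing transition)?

Reachable = {0,1,2,5,6}
  0: tau→1  [1 exit(s)]
  1: b→1  b→5  tau→6  [3 exit(s)]
  2: a→2  tau→2  [2 exit(s)]
  5: tau→0  tau→2  [2 exit(s)]
  6: tau→0  [1 exit(s)]

Answer: DEADLOCK-FREE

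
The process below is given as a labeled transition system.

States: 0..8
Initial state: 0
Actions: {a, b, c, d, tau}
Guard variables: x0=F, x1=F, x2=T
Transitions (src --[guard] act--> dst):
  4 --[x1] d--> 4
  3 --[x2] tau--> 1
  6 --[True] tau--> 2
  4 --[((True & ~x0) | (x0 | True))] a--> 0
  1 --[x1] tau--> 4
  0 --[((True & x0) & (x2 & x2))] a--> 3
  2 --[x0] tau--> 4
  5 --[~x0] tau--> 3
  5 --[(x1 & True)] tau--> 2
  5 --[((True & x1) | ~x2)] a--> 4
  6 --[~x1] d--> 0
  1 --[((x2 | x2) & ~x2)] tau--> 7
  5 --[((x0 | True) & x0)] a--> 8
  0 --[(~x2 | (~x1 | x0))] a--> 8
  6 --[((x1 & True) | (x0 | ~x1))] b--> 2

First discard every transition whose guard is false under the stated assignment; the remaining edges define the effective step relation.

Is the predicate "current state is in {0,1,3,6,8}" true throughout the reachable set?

Answer: INVARIANT HOLDS

Working:
Safe = {0,1,3,6,8}
R = {0,8}
  0: safe
  8: safe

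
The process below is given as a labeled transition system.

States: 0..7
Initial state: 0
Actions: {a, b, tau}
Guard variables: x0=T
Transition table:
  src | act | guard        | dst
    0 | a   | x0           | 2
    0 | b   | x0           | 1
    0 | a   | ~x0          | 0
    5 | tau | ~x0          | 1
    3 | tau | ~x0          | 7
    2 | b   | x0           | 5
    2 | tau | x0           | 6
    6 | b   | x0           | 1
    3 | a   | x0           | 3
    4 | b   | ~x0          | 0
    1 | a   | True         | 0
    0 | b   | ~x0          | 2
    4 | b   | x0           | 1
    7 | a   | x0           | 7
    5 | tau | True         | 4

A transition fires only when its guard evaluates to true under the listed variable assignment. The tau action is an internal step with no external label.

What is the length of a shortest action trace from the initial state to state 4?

Answer: 3

Trace:
Layered search for 4:
  depth 0: {0}
  depth 1: {1,2}
  depth 2: {5,6}
  depth 3: {4}
first hit 4 at d=3 via a·b·tau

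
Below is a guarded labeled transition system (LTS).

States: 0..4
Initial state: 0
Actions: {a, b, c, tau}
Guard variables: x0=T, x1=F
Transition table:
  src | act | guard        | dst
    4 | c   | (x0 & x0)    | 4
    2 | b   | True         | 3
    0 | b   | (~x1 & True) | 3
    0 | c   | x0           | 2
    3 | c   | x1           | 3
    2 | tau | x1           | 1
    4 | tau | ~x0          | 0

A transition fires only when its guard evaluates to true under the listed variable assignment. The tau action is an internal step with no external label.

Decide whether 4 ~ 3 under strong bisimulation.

Answer: NOT BISIMILAR

Trace:
Bisimulation quotient by refinement:
  π0 = {{0,1,2,3,4}}
  π1 = {{0},{1,3},{2},{4}}
stable after 2 split(s): 4 block(s)
class of 4: {4}; class of 3: {1,3}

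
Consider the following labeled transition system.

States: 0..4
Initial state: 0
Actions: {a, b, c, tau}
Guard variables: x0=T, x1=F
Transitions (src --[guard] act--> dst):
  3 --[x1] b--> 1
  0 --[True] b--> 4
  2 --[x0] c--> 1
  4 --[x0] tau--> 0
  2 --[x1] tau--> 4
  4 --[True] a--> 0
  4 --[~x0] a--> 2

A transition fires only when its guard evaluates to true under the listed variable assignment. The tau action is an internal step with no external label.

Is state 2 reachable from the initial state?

Guard filter leaves 4 enabled edge(s).
depth 0: {0}
depth 1: {4}  now seen {0,4}
R = {0,4}

Answer: UNREACHABLE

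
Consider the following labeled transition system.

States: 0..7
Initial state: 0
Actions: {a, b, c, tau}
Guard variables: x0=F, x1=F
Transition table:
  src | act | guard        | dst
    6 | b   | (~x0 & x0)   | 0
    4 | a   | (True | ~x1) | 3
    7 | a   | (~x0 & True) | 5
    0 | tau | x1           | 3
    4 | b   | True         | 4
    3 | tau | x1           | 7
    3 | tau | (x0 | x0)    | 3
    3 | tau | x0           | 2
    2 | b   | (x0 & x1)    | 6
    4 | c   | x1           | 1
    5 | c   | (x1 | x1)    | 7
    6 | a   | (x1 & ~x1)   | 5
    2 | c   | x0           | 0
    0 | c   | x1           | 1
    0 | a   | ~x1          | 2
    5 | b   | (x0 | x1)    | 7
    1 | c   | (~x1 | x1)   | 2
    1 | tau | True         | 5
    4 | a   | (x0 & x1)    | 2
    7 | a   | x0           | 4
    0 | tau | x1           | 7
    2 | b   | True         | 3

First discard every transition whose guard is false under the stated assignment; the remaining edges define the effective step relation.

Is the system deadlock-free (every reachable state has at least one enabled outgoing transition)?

Reach set: {0,2,3}
  0: a→2  [deg 1]
  2: b→3  [deg 1]
  3: ∅  [STUCK]
witness 3: a·b

Answer: DEADLOCK at state 3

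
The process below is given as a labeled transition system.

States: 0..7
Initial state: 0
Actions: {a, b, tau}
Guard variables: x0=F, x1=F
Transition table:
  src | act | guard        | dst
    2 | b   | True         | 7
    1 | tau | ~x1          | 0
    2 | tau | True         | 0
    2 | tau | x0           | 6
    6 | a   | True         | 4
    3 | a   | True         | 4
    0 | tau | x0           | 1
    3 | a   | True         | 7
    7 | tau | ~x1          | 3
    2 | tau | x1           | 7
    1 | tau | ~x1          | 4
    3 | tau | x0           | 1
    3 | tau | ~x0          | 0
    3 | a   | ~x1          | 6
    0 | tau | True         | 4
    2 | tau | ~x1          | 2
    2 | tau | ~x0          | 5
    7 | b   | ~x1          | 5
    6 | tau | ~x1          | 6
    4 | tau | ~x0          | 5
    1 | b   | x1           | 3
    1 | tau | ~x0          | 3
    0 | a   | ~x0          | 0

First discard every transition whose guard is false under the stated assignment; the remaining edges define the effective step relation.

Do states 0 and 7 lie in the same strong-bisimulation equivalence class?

Bisimulation quotient by refinement:
  π0 = {{0,1,2,3,4,5,6,7}}
  π1 = {{0,3,6},{1,4},{2,7},{5}}
  π2 = {{0},{1},{2},{3},{4},{5},{6},{7}}
stable after 3 split(s): 8 block(s)
[0]={0}  [7]={7}

Answer: NOT BISIMILAR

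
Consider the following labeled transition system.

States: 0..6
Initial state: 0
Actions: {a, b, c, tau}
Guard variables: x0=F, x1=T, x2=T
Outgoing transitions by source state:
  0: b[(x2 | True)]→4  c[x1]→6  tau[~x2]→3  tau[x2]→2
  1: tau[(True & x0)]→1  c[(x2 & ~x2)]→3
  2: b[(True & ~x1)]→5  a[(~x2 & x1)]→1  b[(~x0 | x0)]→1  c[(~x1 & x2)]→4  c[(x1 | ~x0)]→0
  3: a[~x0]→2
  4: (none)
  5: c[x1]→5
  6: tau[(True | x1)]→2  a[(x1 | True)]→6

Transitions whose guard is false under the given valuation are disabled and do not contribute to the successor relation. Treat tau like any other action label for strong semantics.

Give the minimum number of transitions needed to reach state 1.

BFS to 1:
  Layer 0: {0}
  Layer 1: {2,4,6}
  Layer 2: {1}
1 enters at depth 2; path tau·b

Answer: 2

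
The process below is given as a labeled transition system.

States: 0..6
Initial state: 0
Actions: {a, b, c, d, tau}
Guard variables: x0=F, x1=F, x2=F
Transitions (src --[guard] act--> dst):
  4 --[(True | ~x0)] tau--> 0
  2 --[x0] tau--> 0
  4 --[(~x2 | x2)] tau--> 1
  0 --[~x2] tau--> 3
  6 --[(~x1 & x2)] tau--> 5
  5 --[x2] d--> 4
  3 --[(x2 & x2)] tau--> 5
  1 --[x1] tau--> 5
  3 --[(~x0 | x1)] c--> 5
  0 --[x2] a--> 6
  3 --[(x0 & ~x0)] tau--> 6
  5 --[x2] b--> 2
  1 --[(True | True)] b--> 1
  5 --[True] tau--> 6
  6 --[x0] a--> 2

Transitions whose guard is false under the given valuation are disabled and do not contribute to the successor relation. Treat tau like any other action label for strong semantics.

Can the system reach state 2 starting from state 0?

After dropping false guards: 6 live edges.
Layer 0: {0}
Layer 1: {3}  total {0,3}
Layer 2: {5}  total {0,3,5}
Layer 3: {6}  total {0,3,5,6}
R = {0,3,5,6}

Answer: UNREACHABLE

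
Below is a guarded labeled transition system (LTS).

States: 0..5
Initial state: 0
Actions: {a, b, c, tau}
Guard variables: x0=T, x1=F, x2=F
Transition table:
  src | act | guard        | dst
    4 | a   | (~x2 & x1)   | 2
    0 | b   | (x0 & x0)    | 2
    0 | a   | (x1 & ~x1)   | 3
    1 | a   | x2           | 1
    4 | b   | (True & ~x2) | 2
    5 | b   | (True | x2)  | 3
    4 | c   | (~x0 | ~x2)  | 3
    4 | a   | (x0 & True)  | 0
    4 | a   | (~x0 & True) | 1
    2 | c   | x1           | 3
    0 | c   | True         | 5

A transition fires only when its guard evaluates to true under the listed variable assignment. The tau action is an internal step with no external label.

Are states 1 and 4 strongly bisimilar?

Answer: NOT BISIMILAR

Trace:
Refine partition for ~:
  round 0: {{0,1,2,3,4,5}}
  round 1: {{0},{1,2,3},{4},{5}}
Fixed point at round 2; 4 class(es).
[1]={1,2,3}  [4]={4}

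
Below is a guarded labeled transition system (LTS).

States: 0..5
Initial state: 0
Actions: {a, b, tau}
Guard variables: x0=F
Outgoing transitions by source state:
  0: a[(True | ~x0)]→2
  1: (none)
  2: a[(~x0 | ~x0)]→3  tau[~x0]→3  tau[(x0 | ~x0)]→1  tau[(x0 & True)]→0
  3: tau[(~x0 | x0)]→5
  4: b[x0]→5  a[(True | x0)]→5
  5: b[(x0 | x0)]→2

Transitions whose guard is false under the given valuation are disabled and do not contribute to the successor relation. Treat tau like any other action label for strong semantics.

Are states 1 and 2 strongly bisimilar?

Compute ~ classes (split until stable):
  P[0] = {{0,1,2,3,4,5}}
  P[1] = {{0,4},{1,5},{2},{3}}
  P[2] = {{0},{1,5},{2},{3},{4}}
Fixed point at round 3; 5 class(es).
class of 1: {1,5}; class of 2: {2}

Answer: NOT BISIMILAR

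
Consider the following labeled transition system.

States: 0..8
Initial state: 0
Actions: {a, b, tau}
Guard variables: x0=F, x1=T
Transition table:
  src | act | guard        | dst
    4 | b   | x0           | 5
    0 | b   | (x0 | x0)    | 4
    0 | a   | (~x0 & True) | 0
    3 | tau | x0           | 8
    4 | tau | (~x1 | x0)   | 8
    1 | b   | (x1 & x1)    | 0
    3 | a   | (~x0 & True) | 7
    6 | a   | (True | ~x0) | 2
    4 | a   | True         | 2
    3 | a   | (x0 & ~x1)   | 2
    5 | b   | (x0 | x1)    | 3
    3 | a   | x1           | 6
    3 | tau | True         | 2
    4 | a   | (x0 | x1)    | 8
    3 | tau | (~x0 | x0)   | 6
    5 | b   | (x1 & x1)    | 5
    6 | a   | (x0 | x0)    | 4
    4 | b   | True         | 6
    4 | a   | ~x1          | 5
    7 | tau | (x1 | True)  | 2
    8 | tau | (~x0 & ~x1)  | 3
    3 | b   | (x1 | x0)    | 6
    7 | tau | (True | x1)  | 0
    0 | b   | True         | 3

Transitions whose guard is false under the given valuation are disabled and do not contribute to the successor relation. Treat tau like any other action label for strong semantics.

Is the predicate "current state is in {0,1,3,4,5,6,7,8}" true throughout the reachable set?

Safe = {0,1,3,4,5,6,7,8}
Reach set: {0,2,3,6,7}
  0: ok
  2: outside
  3: ok
  6: ok
  7: ok
counterexample path to 2: b·tau

Answer: INVARIANT VIOLATED at state 2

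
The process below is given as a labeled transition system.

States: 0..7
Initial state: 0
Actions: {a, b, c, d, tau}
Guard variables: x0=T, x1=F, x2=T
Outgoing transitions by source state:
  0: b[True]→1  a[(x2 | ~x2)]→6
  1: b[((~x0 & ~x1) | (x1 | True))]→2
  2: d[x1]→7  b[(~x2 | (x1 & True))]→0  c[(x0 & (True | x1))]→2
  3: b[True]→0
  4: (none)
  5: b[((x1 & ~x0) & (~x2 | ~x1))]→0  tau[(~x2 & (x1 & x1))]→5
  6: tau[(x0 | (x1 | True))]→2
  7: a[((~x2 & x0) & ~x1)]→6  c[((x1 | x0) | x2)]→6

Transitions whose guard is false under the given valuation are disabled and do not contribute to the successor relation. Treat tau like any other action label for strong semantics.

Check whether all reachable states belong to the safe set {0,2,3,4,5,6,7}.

Inv-set: {0,2,3,4,5,6,7}
Reach set: {0,1,2,6}
  0: ok
  1: outside
  2: ok
  6: ok
counterexample path to 1: b

Answer: INVARIANT VIOLATED at state 1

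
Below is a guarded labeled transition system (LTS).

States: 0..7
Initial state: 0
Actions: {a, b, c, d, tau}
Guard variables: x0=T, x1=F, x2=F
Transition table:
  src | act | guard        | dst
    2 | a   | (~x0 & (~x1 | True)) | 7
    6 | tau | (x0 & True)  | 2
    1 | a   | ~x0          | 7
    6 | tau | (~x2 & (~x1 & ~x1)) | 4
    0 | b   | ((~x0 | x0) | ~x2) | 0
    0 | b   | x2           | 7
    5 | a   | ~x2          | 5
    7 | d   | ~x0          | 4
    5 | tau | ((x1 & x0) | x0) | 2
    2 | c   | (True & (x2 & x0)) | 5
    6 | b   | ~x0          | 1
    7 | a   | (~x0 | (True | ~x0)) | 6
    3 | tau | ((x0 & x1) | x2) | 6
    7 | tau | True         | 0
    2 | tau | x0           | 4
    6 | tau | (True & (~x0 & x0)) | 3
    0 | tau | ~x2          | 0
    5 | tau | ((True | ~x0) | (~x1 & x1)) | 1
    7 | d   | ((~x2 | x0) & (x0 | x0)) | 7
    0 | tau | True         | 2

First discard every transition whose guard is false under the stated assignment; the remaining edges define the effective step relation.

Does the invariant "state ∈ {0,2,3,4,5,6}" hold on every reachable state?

Inv-set: {0,2,3,4,5,6}
R = {0,2,4}
  0: ok
  2: ok
  4: ok

Answer: INVARIANT HOLDS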